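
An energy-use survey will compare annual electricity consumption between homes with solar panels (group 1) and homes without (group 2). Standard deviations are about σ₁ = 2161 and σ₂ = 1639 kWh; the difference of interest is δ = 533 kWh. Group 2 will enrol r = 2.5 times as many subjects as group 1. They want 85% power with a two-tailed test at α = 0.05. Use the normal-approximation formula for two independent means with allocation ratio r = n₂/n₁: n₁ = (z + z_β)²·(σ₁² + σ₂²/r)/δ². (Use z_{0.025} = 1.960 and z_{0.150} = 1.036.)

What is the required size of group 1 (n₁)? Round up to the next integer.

n₁ = 182

n₁ = (z_{α/2} + z_β)² · (σ₁² + σ₂²/r) / δ²
   = (1.960 + 1.036)² · (2161² + 1639²/2.5) / 533²
   = 8.9760 · (4669921 + 1074528.4) / 284089
   = 8.9760 · 5744449.4 / 284089
   = 181.50
Round up → n₁ = 182; n₂ = r·n₁ = 2.5 × 182 = 455.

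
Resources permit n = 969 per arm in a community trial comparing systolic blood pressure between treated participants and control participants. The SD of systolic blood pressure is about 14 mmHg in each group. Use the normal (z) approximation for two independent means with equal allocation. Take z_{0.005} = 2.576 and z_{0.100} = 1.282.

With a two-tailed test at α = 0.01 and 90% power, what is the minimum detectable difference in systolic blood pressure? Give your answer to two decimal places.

Minimum detectable difference ≈ 2.45 mmHg

δ = (z_{α/2} + z_β) · √((σ₁²+σ₂²)/n)
  = (2.576 + 1.282) · √(392/969)
  = 3.858 · √0.40454
  = 3.858 · 0.6360
  = 2.4538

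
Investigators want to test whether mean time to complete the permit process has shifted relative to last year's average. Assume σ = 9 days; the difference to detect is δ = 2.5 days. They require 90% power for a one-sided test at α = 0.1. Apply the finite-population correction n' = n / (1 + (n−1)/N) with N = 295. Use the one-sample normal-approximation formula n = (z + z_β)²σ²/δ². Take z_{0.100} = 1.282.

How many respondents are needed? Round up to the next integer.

n = 67

n = (z_α + z_β)² · σ² / δ²
  = (1.282 + 1.282)² · 9² / 2.5²
  = 6.5741 · 81 / 6.25
  = 85.20
Finite-population correction (N = 295): 85.20 / (1 + (85.20 − 1)/295) = 66.28.
Round up → n = 67.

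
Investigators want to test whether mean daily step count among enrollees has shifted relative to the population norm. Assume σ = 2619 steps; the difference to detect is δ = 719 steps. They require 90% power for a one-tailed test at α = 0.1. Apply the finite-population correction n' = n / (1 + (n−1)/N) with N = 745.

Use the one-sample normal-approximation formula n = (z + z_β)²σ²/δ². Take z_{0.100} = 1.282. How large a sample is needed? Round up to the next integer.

n = 79

n = (z_α + z_β)² · σ² / δ²
  = (1.282 + 1.282)² · 2619² / 719²
  = 6.5741 · 6859161 / 516961
  = 87.23
Finite-population correction (N = 745): 87.23 / (1 + (87.23 − 1)/745) = 78.18.
Round up → n = 79.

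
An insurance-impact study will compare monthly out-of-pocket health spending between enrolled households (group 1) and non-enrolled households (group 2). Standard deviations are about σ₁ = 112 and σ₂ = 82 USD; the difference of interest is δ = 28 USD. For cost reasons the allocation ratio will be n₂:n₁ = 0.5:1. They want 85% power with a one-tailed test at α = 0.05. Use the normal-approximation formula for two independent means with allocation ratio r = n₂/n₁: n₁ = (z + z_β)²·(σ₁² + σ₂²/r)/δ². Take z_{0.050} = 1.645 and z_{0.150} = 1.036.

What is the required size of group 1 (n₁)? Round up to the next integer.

n₁ = 239

n₁ = (z_α + z_β)² · (σ₁² + σ₂²/r) / δ²
   = (1.645 + 1.036)² · (112² + 82²/0.5) / 28²
   = 7.1878 · (12544 + 13448) / 784
   = 7.1878 · 25992 / 784
   = 238.30
Round up → n₁ = 239; n₂ = r·n₁ = 0.5 × 239 = 120.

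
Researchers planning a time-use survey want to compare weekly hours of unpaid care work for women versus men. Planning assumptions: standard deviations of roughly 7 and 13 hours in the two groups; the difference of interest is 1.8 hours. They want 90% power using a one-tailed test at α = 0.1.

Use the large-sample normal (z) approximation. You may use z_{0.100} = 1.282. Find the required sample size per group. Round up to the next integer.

n = 443 per group

n = (z_α + z_β)² · (σ₁² + σ₂²) / δ²
  = (1.282 + 1.282)² · (7² + 13² = 218) / 1.8²
  = 6.5741 · 218 / 3.24
  = 442.33
Round up → n = 443 per group.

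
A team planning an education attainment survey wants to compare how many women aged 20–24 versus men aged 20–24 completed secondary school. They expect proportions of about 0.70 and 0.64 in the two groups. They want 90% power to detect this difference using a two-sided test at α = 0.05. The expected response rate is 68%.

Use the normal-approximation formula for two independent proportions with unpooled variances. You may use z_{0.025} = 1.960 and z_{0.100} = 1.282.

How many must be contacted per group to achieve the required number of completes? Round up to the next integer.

n = 1891 per group

n = (z_{α/2} + z_β)² · [p₁(1−p₁) + p₂(1−p₂)] / (p₁ − p₂)²
  = (1.960 + 1.282)² · (0.70·0.30 + 0.64·0.36) / (0.06)²
  = (3.242)² · (0.2100 + 0.2304) / 0.0036
  = 10.5106 · 0.4404 / 0.0036
  = 1285.79
Adjust for 68% response: 1285.79 / 0.68 = 1890.87.
Round up → n = 1891 per group.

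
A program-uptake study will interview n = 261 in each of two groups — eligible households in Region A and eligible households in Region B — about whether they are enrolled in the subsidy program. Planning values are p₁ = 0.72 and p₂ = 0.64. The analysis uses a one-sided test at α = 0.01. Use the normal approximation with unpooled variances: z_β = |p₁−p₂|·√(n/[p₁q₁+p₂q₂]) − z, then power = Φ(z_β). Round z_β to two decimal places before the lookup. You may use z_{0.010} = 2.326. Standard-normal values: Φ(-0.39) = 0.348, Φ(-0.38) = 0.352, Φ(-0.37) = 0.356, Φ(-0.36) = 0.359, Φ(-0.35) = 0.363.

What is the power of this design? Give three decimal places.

Power ≈ 0.359

z_β = |p₁−p₂|·√(n/[p₁q₁+p₂q₂]) − z_α
    = 0.08 · √(261/0.4320) − 2.326
    = 0.08 · 24.5798 − 2.326
    = 1.9664 − 2.326 = -0.3596 → -0.36
Power = Φ(-0.36) = 0.359.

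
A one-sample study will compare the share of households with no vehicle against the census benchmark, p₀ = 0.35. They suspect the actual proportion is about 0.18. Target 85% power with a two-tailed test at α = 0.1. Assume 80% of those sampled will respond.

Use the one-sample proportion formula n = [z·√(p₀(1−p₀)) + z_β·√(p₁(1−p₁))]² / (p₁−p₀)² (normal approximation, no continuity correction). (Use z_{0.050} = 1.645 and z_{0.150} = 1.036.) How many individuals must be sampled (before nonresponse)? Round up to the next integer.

n = 61

n = [z_{α/2}·√(p₀q₀) + z_β·√(p₁q₁)]² / (p₁ − p₀)²
  = [1.645·√(0.35·0.65) + 1.036·√(0.18·0.82)]² / (-0.17)²
  = [1.645·0.4770 + 1.036·0.3842]² / 0.0289
  = [1.1826]² / 0.0289
  = 48.40
Adjust for 80% response: 48.40 / 0.80 = 60.49.
Round up → n = 61.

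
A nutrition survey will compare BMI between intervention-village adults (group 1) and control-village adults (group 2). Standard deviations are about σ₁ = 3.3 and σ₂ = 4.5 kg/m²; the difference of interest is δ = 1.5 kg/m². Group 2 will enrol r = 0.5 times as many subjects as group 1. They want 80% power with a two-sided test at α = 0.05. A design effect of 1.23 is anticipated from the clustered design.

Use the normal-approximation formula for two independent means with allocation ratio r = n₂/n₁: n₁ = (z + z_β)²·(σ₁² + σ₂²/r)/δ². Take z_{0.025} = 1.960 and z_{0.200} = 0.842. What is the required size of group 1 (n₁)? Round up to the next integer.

n₁ = 221

n₁ = (z_{α/2} + z_β)² · (σ₁² + σ₂²/r) / δ²
   = (1.960 + 0.842)² · (3.3² + 4.5²/0.5) / 1.5²
   = 7.8512 · (10.89 + 40.5) / 2.25
   = 7.8512 · 51.39 / 2.25
   = 179.32
Design effect: 1.23 × 179.32 = 220.57.
Round up → n₁ = 221; n₂ = r·n₁ = 0.5 × 221 = 111.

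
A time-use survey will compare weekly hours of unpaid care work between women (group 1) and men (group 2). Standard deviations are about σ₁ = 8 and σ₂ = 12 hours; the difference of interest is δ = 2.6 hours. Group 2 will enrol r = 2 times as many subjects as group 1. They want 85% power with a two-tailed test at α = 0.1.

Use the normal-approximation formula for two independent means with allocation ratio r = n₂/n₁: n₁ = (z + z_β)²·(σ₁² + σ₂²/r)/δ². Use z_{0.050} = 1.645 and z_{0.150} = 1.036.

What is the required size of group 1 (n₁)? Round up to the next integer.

n₁ = (z_{α/2} + z_β)² · (σ₁² + σ₂²/r) / δ²
   = (1.645 + 1.036)² · (8² + 12²/2) / 2.6²
   = 7.1878 · (64 + 72) / 6.76
   = 7.1878 · 136 / 6.76
   = 144.61
Round up → n₁ = 145; n₂ = r·n₁ = 2 × 145 = 290.

n₁ = 145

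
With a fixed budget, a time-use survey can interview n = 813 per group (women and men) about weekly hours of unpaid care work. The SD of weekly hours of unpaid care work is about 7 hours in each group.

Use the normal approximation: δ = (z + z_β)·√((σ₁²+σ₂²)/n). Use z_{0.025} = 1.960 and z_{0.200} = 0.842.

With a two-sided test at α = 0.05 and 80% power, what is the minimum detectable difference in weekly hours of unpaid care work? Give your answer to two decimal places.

Minimum detectable difference ≈ 0.97 hours

δ = (z_{α/2} + z_β) · √((σ₁²+σ₂²)/n)
  = (1.960 + 0.842) · √(98/813)
  = 2.802 · √0.12054
  = 2.802 · 0.3472
  = 0.9728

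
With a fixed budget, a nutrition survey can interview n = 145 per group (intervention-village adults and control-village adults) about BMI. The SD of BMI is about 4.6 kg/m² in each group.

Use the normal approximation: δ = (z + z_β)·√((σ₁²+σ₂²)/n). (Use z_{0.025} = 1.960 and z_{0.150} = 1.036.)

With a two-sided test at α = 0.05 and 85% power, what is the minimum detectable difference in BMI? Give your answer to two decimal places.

δ = (z_{α/2} + z_β) · √((σ₁²+σ₂²)/n)
  = (1.960 + 1.036) · √(42.32/145)
  = 2.996 · √0.29186
  = 2.996 · 0.5402
  = 1.6186

Minimum detectable difference ≈ 1.62 kg/m²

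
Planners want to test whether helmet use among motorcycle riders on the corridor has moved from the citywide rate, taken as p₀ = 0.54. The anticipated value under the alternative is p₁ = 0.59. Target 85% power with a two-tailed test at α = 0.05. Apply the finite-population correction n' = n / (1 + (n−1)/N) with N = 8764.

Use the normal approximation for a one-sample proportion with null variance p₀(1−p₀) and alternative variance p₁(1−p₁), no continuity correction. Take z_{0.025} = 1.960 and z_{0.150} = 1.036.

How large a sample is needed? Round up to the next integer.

n = [z_{α/2}·√(p₀q₀) + z_β·√(p₁q₁)]² / (p₁ − p₀)²
  = [1.960·√(0.54·0.46) + 1.036·√(0.59·0.41)]² / (0.05)²
  = [1.960·0.4984 + 1.036·0.4918]² / 0.0025
  = [1.4864]² / 0.0025
  = 883.75
Finite-population correction (N = 8764): 883.75 / (1 + (883.75 − 1)/8764) = 802.88.
Round up → n = 803.

n = 803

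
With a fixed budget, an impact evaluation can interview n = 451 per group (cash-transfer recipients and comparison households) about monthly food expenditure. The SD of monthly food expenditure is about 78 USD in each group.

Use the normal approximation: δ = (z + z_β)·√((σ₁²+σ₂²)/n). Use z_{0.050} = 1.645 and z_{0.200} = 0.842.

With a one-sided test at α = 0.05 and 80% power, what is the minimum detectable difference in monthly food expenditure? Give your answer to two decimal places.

δ = (z_α + z_β) · √((σ₁²+σ₂²)/n)
  = (1.645 + 0.842) · √(12168/451)
  = 2.487 · √26.98
  = 2.487 · 5.1942
  = 12.9181

Minimum detectable difference ≈ 12.92 USD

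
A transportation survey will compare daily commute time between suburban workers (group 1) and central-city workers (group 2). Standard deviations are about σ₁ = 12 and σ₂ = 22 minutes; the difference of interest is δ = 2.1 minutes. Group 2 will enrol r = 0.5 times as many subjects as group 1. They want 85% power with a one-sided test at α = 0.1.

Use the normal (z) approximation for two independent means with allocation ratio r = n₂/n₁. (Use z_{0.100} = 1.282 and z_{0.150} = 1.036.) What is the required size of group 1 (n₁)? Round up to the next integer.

n₁ = (z_α + z_β)² · (σ₁² + σ₂²/r) / δ²
   = (1.282 + 1.036)² · (12² + 22²/0.5) / 2.1²
   = 5.3731 · (144 + 968) / 4.41
   = 5.3731 · 1112 / 4.41
   = 1354.86
Round up → n₁ = 1355; n₂ = r·n₁ = 0.5 × 1355 = 678.

n₁ = 1355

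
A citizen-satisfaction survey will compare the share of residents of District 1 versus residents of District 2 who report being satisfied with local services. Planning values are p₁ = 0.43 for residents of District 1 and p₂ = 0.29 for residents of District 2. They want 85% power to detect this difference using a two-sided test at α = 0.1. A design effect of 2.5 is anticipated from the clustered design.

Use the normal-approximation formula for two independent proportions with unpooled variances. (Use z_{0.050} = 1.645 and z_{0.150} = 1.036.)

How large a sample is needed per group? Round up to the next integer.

n = (z_{α/2} + z_β)² · [p₁(1−p₁) + p₂(1−p₂)] / (p₁ − p₂)²
  = (1.645 + 1.036)² · (0.43·0.57 + 0.29·0.71) / (0.14)²
  = (2.681)² · (0.2451 + 0.2059) / 0.0196
  = 7.1878 · 0.4510 / 0.0196
  = 165.39
Design effect: 2.5 × 165.39 = 413.48.
Round up → n = 414 per group.

n = 414 per group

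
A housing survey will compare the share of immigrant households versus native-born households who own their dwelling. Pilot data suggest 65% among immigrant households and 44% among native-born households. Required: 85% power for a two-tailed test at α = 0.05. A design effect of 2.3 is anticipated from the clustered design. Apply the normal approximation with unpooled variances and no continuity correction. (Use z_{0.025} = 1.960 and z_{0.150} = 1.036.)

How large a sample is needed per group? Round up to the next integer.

n = (z_{α/2} + z_β)² · [p₁(1−p₁) + p₂(1−p₂)] / (p₁ − p₂)²
  = (1.960 + 1.036)² · (0.65·0.35 + 0.44·0.56) / (0.21)²
  = (2.996)² · (0.2275 + 0.2464) / 0.0441
  = 8.9760 · 0.4739 / 0.0441
  = 96.46
Design effect: 2.3 × 96.46 = 221.85.
Round up → n = 222 per group.

n = 222 per group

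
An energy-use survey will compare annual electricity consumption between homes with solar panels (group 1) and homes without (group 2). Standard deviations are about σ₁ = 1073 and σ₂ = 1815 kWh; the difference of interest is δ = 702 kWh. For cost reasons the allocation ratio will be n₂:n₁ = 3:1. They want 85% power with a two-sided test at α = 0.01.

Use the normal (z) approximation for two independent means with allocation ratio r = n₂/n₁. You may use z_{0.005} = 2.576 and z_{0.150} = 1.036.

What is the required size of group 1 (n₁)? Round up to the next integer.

n₁ = (z_{α/2} + z_β)² · (σ₁² + σ₂²/r) / δ²
   = (2.576 + 1.036)² · (1073² + 1815²/3) / 702²
   = 13.0465 · (1151329 + 1098075) / 492804
   = 13.0465 · 2249404 / 492804
   = 59.55
Round up → n₁ = 60; n₂ = r·n₁ = 3 × 60 = 180.

n₁ = 60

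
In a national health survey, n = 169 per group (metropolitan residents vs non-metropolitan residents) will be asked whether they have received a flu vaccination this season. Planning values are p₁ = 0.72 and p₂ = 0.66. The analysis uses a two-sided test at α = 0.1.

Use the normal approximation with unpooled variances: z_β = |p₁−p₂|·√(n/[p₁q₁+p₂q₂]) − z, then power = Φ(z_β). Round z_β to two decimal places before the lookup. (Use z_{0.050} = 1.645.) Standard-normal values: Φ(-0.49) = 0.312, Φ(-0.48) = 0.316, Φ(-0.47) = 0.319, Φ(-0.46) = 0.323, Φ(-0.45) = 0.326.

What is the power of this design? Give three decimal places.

Power ≈ 0.326

z_β = |p₁−p₂|·√(n/[p₁q₁+p₂q₂]) − z_{α/2}
    = 0.06 · √(169/0.4260) − 1.645
    = 0.06 · 19.9177 − 1.645
    = 1.1951 − 1.645 = -0.4499 → -0.45
Power = Φ(-0.45) = 0.326.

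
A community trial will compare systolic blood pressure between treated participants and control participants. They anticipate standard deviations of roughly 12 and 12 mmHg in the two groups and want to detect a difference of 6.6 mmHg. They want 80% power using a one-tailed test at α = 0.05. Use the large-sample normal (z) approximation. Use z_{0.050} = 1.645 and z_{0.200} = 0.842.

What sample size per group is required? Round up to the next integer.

n = (z_α + z_β)² · (σ₁² + σ₂²) / δ²
  = (1.645 + 0.842)² · (12² + 12² = 288) / 6.6²
  = 6.1852 · 288 / 43.56
  = 40.89
Round up → n = 41 per group.

n = 41 per group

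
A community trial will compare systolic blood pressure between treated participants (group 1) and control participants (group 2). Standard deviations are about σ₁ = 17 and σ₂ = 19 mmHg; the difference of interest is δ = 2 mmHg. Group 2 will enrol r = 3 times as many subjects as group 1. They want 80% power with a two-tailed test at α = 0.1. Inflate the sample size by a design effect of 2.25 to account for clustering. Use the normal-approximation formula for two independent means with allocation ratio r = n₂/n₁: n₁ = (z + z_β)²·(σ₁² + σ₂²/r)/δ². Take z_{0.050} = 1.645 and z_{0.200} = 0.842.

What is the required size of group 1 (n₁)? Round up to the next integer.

n₁ = (z_{α/2} + z_β)² · (σ₁² + σ₂²/r) / δ²
   = (1.645 + 0.842)² · (17² + 19²/3) / 2²
   = 6.1852 · (289 + 120.3333) / 4
   = 6.1852 · 409.3333 / 4
   = 632.95
Design effect: 2.25 × 632.95 = 1424.14.
Round up → n₁ = 1425; n₂ = r·n₁ = 3 × 1425 = 4275.

n₁ = 1425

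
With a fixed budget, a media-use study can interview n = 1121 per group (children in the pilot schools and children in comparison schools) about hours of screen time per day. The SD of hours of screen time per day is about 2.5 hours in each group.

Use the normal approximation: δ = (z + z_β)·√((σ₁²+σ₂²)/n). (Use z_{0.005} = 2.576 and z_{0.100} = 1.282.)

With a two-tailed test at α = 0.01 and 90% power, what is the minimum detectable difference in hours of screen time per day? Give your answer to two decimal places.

Minimum detectable difference ≈ 0.41 hours

δ = (z_{α/2} + z_β) · √((σ₁²+σ₂²)/n)
  = (2.576 + 1.282) · √(12.5/1121)
  = 3.858 · √0.01115
  = 3.858 · 0.1056
  = 0.4074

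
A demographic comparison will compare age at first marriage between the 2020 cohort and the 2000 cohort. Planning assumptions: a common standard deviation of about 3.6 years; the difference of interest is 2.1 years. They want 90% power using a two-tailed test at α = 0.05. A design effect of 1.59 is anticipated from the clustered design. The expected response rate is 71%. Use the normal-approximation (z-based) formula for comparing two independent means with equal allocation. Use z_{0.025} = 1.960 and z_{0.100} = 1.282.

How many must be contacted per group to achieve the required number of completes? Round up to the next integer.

n = 139 per group

n = (z_{α/2} + z_β)² · (σ₁² + σ₂²) / δ²
  = (1.960 + 1.282)² · (2·3.6² = 25.92) / 2.1²
  = 10.5106 · 25.92 / 4.41
  = 61.78
Design effect: 1.59 × 61.78 = 98.22.
Adjust for 71% response: 98.22 / 0.71 = 138.34.
Round up → n = 139 per group.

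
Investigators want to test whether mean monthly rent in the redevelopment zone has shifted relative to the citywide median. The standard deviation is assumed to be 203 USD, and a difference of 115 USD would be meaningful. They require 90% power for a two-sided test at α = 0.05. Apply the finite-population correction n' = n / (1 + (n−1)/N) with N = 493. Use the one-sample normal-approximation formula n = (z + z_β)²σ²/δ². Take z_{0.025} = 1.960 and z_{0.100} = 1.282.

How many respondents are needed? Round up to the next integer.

n = (z_{α/2} + z_β)² · σ² / δ²
  = (1.960 + 1.282)² · 203² / 115²
  = 10.5106 · 41209 / 13225
  = 32.75
Finite-population correction (N = 493): 32.75 / (1 + (32.75 − 1)/493) = 30.77.
Round up → n = 31.

n = 31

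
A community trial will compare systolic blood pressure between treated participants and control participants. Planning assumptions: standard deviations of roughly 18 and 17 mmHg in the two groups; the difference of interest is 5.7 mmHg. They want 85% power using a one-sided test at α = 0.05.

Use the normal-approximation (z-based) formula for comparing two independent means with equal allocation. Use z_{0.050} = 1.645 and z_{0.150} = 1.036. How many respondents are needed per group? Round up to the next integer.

n = 136 per group

n = (z_α + z_β)² · (σ₁² + σ₂²) / δ²
  = (1.645 + 1.036)² · (18² + 17² = 613) / 5.7²
  = 7.1878 · 613 / 32.49
  = 135.61
Round up → n = 136 per group.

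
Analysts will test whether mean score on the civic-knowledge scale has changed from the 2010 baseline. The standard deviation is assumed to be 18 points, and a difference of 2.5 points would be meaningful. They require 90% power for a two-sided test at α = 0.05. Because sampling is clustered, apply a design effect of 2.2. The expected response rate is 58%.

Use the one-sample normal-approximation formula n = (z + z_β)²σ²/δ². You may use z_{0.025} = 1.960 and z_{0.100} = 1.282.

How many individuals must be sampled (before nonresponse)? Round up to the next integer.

n = 2067

n = (z_{α/2} + z_β)² · σ² / δ²
  = (1.960 + 1.282)² · 18² / 2.5²
  = 10.5106 · 324 / 6.25
  = 544.87
Design effect: 2.2 × 544.87 = 1198.71.
Adjust for 58% response: 1198.71 / 0.58 = 2066.74.
Round up → n = 2067.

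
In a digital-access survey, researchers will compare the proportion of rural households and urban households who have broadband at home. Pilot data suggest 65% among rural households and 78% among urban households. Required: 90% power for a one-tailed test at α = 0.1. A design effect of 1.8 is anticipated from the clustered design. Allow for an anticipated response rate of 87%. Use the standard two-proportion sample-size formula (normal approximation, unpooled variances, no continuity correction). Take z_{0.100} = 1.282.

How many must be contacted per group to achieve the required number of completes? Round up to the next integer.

n = (z_α + z_β)² · [p₁(1−p₁) + p₂(1−p₂)] / (p₁ − p₂)²
  = (1.282 + 1.282)² · (0.65·0.35 + 0.78·0.22) / (-0.13)²
  = (2.564)² · (0.2275 + 0.1716) / 0.0169
  = 6.5741 · 0.3991 / 0.0169
  = 155.25
Design effect: 1.8 × 155.25 = 279.45.
Adjust for 87% response: 279.45 / 0.87 = 321.21.
Round up → n = 322 per group.

n = 322 per group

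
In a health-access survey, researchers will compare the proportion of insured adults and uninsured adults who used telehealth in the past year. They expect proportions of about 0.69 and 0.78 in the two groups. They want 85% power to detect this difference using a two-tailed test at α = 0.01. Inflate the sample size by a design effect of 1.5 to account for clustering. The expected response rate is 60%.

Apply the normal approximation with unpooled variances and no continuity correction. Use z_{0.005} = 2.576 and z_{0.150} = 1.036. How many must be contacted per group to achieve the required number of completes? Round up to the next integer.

n = 1553 per group

n = (z_{α/2} + z_β)² · [p₁(1−p₁) + p₂(1−p₂)] / (p₁ − p₂)²
  = (2.576 + 1.036)² · (0.69·0.31 + 0.78·0.22) / (-0.09)²
  = (3.612)² · (0.2139 + 0.1716) / 0.0081
  = 13.0465 · 0.3855 / 0.0081
  = 620.92
Design effect: 1.5 × 620.92 = 931.38.
Adjust for 60% response: 931.38 / 0.60 = 1552.30.
Round up → n = 1553 per group.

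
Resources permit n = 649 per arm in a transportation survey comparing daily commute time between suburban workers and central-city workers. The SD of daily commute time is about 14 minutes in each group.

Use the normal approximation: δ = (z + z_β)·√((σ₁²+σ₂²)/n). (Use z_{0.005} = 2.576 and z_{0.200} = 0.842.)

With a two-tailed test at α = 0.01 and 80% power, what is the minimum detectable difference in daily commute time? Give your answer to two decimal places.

Minimum detectable difference ≈ 2.66 minutes

δ = (z_{α/2} + z_β) · √((σ₁²+σ₂²)/n)
  = (2.576 + 0.842) · √(392/649)
  = 3.418 · √0.60401
  = 3.418 · 0.7772
  = 2.6564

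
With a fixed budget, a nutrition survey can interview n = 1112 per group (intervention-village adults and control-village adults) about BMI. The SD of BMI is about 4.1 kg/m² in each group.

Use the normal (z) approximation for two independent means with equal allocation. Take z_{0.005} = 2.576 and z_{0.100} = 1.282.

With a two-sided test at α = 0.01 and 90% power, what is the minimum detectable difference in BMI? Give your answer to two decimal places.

δ = (z_{α/2} + z_β) · √((σ₁²+σ₂²)/n)
  = (2.576 + 1.282) · √(33.62/1112)
  = 3.858 · √0.03023
  = 3.858 · 0.1739
  = 0.6708

Minimum detectable difference ≈ 0.67 kg/m²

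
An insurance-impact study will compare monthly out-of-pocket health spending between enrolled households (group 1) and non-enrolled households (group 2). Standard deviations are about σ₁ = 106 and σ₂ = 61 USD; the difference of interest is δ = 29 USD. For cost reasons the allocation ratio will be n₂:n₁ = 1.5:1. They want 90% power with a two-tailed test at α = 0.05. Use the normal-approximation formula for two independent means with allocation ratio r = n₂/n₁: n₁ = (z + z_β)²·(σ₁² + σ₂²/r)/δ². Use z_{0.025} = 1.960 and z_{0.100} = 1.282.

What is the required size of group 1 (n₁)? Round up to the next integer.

n₁ = (z_{α/2} + z_β)² · (σ₁² + σ₂²/r) / δ²
   = (1.960 + 1.282)² · (106² + 61²/1.5) / 29²
   = 10.5106 · (11236 + 2480.7) / 841
   = 10.5106 · 13716.7 / 841
   = 171.43
Round up → n₁ = 172; n₂ = r·n₁ = 1.5 × 172 = 258.

n₁ = 172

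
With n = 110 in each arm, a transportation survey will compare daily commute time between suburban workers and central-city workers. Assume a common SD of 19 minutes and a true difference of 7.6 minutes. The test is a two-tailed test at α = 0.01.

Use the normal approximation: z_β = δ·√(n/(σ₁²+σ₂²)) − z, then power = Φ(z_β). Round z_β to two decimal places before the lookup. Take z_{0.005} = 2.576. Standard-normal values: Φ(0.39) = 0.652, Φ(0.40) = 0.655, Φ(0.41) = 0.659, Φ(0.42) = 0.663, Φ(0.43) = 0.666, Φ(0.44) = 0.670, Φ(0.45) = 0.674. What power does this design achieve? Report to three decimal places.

Power ≈ 0.652

z_β = δ·√(n/(σ₁²+σ₂²)) − z_{α/2}
    = 7.6 · √(110/722) − 2.576
    = 7.6 · 0.39033 − 2.576
    = 2.9665 − 2.576 = 0.3905 → 0.39
Power = Φ(0.39) = 0.652.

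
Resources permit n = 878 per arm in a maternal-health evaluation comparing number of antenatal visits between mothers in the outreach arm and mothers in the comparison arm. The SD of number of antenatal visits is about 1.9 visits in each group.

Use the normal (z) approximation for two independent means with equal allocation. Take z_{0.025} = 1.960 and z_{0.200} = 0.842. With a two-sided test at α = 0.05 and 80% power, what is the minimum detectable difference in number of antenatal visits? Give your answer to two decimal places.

δ = (z_{α/2} + z_β) · √((σ₁²+σ₂²)/n)
  = (1.960 + 0.842) · √(7.22/878)
  = 2.802 · √0.00822
  = 2.802 · 0.0907
  = 0.2541

Minimum detectable difference ≈ 0.25 visits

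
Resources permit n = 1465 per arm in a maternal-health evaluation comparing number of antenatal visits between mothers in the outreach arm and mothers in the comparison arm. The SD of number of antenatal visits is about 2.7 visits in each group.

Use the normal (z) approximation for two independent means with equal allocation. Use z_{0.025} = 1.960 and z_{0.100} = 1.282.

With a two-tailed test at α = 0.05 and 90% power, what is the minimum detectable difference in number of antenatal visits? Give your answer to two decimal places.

δ = (z_{α/2} + z_β) · √((σ₁²+σ₂²)/n)
  = (1.960 + 1.282) · √(14.58/1465)
  = 3.242 · √0.00995
  = 3.242 · 0.0998
  = 0.3234

Minimum detectable difference ≈ 0.32 visits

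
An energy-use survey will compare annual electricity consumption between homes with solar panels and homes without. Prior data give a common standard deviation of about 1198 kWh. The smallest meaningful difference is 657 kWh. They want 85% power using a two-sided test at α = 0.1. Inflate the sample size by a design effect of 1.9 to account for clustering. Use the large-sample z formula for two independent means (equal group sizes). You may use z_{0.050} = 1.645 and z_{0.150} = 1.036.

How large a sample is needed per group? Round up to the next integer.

n = (z_{α/2} + z_β)² · (σ₁² + σ₂²) / δ²
  = (1.645 + 1.036)² · (2·1198² = 2870408) / 657²
  = 7.1878 · 2870408 / 431649
  = 47.80
Design effect: 1.9 × 47.80 = 90.82.
Round up → n = 91 per group.

n = 91 per group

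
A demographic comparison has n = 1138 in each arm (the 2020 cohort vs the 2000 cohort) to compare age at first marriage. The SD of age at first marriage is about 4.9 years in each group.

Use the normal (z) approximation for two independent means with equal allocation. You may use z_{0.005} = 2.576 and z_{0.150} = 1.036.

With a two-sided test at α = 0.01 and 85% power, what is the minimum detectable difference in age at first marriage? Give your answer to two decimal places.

δ = (z_{α/2} + z_β) · √((σ₁²+σ₂²)/n)
  = (2.576 + 1.036) · √(48.02/1138)
  = 3.612 · √0.0422
  = 3.612 · 0.2054
  = 0.7420

Minimum detectable difference ≈ 0.74 years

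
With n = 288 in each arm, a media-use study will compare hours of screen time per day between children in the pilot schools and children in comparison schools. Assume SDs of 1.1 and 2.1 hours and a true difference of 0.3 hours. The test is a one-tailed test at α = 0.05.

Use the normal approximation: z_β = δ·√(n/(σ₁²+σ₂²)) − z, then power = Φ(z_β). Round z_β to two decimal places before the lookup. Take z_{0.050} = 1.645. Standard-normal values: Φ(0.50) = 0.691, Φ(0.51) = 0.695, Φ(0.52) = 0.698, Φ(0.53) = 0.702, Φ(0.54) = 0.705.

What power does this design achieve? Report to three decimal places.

z_β = δ·√(n/(σ₁²+σ₂²)) − z_α
    = 0.3 · √(288/5.62) − 1.645
    = 0.3 · 7.15860 − 1.645
    = 2.1476 − 1.645 = 0.5026 → 0.50
Power = Φ(0.50) = 0.691.

Power ≈ 0.691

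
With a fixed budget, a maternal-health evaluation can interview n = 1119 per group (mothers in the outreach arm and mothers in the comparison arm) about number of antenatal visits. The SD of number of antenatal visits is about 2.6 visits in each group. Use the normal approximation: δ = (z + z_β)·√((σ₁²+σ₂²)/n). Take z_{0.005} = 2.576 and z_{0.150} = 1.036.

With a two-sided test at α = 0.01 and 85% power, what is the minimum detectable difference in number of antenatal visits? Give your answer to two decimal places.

Minimum detectable difference ≈ 0.40 visits

δ = (z_{α/2} + z_β) · √((σ₁²+σ₂²)/n)
  = (2.576 + 1.036) · √(13.52/1119)
  = 3.612 · √0.01208
  = 3.612 · 0.1099
  = 0.3970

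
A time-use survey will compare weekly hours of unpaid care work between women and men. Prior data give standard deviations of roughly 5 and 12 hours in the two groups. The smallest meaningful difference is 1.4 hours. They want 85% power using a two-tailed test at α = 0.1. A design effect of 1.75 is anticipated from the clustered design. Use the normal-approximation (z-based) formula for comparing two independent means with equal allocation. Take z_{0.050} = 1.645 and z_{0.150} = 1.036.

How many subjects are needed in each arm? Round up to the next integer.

n = 1085 per group

n = (z_{α/2} + z_β)² · (σ₁² + σ₂²) / δ²
  = (1.645 + 1.036)² · (5² + 12² = 169) / 1.4²
  = 7.1878 · 169 / 1.96
  = 619.76
Design effect: 1.75 × 619.76 = 1084.58.
Round up → n = 1085 per group.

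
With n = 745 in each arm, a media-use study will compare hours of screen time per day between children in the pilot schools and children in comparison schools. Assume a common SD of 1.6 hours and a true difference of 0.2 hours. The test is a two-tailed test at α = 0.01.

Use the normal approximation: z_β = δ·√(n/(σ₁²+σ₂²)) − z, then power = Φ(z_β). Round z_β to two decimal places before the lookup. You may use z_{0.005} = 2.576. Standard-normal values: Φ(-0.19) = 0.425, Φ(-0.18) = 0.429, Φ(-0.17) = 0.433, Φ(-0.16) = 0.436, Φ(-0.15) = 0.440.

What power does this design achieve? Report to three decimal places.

z_β = δ·√(n/(σ₁²+σ₂²)) − z_{α/2}
    = 0.2 · √(745/5.12) − 2.576
    = 0.2 · 12.06266 − 2.576
    = 2.4125 − 2.576 = -0.1635 → -0.16
Power = Φ(-0.16) = 0.436.

Power ≈ 0.436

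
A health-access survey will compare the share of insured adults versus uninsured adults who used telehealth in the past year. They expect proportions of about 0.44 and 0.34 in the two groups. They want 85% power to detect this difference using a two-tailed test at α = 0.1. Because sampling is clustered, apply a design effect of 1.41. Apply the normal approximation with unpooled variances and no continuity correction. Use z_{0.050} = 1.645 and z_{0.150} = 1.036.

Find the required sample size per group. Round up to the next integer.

n = (z_{α/2} + z_β)² · [p₁(1−p₁) + p₂(1−p₂)] / (p₁ − p₂)²
  = (1.645 + 1.036)² · (0.44·0.56 + 0.34·0.66) / (0.10)²
  = (2.681)² · (0.2464 + 0.2244) / 0.0100
  = 7.1878 · 0.4708 / 0.0100
  = 338.40
Design effect: 1.41 × 338.40 = 477.14.
Round up → n = 478 per group.

n = 478 per group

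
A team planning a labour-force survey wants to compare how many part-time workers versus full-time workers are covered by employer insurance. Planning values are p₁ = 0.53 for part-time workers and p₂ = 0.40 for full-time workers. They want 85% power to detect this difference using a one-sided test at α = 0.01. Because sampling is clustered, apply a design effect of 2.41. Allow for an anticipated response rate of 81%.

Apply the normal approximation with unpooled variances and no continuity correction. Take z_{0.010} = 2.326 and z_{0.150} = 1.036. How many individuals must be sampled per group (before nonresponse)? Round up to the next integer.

n = 974 per group

n = (z_α + z_β)² · [p₁(1−p₁) + p₂(1−p₂)] / (p₁ − p₂)²
  = (2.326 + 1.036)² · (0.53·0.47 + 0.40·0.60) / (0.13)²
  = (3.362)² · (0.2491 + 0.2400) / 0.0169
  = 11.3030 · 0.4891 / 0.0169
  = 327.12
Design effect: 2.41 × 327.12 = 788.36.
Adjust for 81% response: 788.36 / 0.81 = 973.28.
Round up → n = 974 per group.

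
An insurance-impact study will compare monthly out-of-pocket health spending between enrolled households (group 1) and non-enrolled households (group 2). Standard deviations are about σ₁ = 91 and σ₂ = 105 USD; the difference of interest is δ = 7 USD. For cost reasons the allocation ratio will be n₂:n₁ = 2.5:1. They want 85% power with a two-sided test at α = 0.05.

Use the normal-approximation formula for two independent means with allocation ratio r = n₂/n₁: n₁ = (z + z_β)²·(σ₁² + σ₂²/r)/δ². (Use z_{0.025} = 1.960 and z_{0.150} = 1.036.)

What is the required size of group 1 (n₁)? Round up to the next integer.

n₁ = (z_{α/2} + z_β)² · (σ₁² + σ₂²/r) / δ²
   = (1.960 + 1.036)² · (91² + 105²/2.5) / 7²
   = 8.9760 · (8281 + 4410) / 49
   = 8.9760 · 12691 / 49
   = 2324.79
Round up → n₁ = 2325; n₂ = r·n₁ = 2.5 × 2325 = 5813.

n₁ = 2325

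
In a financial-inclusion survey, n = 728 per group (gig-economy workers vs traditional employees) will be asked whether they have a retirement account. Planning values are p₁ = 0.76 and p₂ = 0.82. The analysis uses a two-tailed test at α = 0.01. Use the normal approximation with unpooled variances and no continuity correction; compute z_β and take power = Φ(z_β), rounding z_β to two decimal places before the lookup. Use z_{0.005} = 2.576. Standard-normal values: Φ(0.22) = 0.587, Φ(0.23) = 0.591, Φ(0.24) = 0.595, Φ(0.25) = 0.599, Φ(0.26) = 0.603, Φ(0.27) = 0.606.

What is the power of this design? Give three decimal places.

z_β = |p₁−p₂|·√(n/[p₁q₁+p₂q₂]) − z_{α/2}
    = 0.06 · √(728/0.3300) − 2.576
    = 0.06 · 46.9687 − 2.576
    = 2.8181 − 2.576 = 0.2421 → 0.24
Power = Φ(0.24) = 0.595.

Power ≈ 0.595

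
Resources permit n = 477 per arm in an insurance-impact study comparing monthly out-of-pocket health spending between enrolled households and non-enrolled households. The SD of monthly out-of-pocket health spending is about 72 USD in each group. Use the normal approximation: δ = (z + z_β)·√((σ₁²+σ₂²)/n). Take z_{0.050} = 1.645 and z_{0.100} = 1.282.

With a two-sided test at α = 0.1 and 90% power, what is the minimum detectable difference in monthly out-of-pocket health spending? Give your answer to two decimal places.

Minimum detectable difference ≈ 13.65 USD

δ = (z_{α/2} + z_β) · √((σ₁²+σ₂²)/n)
  = (1.645 + 1.282) · √(10368/477)
  = 2.927 · √21.7358
  = 2.927 · 4.6622
  = 13.6462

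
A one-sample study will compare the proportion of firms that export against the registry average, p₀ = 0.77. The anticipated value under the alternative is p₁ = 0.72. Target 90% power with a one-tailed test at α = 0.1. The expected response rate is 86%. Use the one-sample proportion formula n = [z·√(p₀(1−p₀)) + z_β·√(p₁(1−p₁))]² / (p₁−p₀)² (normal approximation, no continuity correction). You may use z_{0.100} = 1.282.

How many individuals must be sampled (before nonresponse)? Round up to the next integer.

n = [z_α·√(p₀q₀) + z_β·√(p₁q₁)]² / (p₁ − p₀)²
  = [1.282·√(0.77·0.23) + 1.282·√(0.72·0.28)]² / (-0.05)²
  = [1.282·0.4208 + 1.282·0.4490]² / 0.0025
  = [1.1151]² / 0.0025
  = 497.40
Adjust for 86% response: 497.40 / 0.86 = 578.37.
Round up → n = 579.

n = 579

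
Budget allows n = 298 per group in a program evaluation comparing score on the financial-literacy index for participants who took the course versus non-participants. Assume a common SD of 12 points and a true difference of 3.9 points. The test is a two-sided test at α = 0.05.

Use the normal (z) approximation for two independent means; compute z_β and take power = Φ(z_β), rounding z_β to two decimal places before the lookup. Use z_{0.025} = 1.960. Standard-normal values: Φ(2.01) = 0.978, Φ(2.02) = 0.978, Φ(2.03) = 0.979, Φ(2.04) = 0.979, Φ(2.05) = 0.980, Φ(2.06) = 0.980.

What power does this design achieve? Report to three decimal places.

z_β = δ·√(n/(σ₁²+σ₂²)) − z_{α/2}
    = 3.9 · √(298/288) − 1.960
    = 3.9 · 1.01721 − 1.960
    = 3.9671 − 1.960 = 2.0071 → 2.01
Power = Φ(2.01) = 0.978.

Power ≈ 0.978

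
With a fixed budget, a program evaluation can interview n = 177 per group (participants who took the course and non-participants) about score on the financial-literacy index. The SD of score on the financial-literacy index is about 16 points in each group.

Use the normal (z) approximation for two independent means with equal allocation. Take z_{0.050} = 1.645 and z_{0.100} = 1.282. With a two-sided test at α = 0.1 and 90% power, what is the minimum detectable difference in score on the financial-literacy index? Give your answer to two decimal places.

Minimum detectable difference ≈ 4.98 points

δ = (z_{α/2} + z_β) · √((σ₁²+σ₂²)/n)
  = (1.645 + 1.282) · √(512/177)
  = 2.927 · √2.8927
  = 2.927 · 1.7008
  = 4.9782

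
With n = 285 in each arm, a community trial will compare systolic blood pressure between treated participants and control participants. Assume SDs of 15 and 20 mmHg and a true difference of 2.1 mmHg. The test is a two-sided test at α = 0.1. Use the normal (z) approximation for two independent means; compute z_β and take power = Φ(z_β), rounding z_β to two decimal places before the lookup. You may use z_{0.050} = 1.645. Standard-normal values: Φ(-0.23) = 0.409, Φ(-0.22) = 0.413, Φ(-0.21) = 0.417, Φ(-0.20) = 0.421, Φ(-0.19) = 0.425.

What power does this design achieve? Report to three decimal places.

Power ≈ 0.409

z_β = δ·√(n/(σ₁²+σ₂²)) − z_{α/2}
    = 2.1 · √(285/625) − 1.645
    = 2.1 · 0.67528 − 1.645
    = 1.4181 − 1.645 = -0.2269 → -0.23
Power = Φ(-0.23) = 0.409.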